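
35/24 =1.46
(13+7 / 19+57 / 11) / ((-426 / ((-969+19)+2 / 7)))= 4295716 / 103873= 41.36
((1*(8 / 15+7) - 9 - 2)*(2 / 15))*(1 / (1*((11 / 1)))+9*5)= -51584 / 2475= -20.84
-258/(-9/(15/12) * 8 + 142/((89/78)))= -19135/4958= -3.86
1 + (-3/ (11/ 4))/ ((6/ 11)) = -1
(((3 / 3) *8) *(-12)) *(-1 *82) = 7872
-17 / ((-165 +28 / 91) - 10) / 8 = 221 / 18168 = 0.01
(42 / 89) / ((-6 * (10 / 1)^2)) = -7 / 8900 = -0.00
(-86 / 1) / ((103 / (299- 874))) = 49450 / 103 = 480.10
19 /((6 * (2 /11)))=17.42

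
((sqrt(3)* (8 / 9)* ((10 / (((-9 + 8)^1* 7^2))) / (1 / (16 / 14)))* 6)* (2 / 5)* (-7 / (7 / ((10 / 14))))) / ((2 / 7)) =1280* sqrt(3) / 1029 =2.15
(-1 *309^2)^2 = 9116621361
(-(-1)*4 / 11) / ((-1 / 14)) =-56 / 11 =-5.09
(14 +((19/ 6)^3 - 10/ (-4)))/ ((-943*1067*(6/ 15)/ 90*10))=-52115/ 48296688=-0.00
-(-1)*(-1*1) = -1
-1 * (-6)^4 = -1296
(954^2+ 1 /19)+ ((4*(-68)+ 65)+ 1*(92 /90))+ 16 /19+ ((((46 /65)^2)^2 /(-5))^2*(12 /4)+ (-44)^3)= 1123448439234135219514418 /1362206575107421875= 824726.92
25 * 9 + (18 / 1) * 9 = 387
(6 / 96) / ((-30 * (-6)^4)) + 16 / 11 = 9953269 / 6842880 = 1.45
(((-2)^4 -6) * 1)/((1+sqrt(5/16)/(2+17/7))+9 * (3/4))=297910/230819 -2170 * sqrt(5)/230819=1.27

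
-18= -18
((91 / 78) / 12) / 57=7 / 4104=0.00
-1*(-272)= 272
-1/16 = -0.06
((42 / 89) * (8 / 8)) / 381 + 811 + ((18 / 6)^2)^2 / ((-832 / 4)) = 1905767833 / 2351024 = 810.61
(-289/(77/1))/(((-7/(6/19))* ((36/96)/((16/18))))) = 36992/92169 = 0.40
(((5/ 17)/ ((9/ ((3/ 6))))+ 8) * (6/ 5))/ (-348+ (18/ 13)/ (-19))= -605891/ 21923370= -0.03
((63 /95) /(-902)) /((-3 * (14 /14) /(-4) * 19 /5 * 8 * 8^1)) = -21 /5209952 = -0.00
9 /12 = 3 /4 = 0.75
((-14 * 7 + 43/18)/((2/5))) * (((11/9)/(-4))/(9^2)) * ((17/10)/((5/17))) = 5.21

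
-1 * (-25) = 25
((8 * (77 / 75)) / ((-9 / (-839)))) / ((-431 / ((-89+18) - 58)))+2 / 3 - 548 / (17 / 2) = 272612794 / 1648575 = 165.36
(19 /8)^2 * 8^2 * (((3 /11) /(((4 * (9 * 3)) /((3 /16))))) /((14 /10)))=1805 /14784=0.12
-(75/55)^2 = -225/121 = -1.86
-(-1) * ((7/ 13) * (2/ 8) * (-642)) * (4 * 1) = -4494/ 13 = -345.69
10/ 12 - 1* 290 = -1735/ 6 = -289.17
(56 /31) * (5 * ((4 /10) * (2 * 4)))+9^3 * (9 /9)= 23495 /31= 757.90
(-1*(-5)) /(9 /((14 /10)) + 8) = 35 /101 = 0.35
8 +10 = 18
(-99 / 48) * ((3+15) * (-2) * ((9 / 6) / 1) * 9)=8019 / 8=1002.38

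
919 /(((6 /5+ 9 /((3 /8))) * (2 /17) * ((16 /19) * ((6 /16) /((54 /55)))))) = 296837 /308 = 963.76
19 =19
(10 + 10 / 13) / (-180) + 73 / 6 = 12.11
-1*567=-567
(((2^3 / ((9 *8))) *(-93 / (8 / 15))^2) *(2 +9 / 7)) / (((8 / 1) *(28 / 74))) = 184007475 / 50176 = 3667.24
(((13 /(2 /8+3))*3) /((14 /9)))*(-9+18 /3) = -162 /7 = -23.14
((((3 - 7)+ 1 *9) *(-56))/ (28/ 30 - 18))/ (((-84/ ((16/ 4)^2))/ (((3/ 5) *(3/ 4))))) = -45/ 32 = -1.41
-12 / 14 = -6 / 7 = -0.86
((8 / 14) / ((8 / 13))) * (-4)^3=-59.43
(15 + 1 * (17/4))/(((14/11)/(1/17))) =121/136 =0.89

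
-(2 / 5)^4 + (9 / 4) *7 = 39311 / 2500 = 15.72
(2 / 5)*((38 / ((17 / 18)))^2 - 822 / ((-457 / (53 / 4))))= 433915671 / 660365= 657.08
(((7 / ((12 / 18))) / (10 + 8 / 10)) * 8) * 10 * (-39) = -9100 / 3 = -3033.33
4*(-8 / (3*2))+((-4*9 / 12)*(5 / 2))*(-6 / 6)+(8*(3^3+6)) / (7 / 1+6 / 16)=13439 / 354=37.96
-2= -2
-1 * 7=-7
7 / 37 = 0.19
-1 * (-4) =4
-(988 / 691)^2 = -976144 / 477481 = -2.04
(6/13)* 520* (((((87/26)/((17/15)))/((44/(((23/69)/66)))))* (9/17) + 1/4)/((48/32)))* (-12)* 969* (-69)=32116312.34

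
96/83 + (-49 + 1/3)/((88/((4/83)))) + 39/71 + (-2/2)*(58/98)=10362133/9528981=1.09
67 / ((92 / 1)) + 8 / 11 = 1473 / 1012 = 1.46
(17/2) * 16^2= 2176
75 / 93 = 25 / 31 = 0.81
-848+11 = -837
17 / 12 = 1.42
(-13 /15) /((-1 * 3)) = 13 /45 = 0.29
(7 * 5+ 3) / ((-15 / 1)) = -38 / 15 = -2.53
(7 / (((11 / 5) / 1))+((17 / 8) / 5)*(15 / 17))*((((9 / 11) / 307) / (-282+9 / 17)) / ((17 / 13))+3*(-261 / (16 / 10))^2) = 8613474326818377 / 30335726080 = 283938.29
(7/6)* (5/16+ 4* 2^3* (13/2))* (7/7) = 7777/32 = 243.03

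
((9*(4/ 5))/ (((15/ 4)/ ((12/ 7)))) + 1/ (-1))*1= 401/ 175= 2.29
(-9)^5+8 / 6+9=-177116 / 3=-59038.67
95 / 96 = 0.99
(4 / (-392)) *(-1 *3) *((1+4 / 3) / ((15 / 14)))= 1 / 15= 0.07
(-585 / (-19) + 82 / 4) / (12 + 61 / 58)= 56521 / 14383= 3.93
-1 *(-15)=15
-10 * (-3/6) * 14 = 70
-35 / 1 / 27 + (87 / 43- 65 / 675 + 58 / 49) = 516079 / 284445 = 1.81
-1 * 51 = -51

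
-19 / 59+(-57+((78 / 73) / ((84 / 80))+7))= -49.30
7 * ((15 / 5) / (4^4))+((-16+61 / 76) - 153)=-817713 / 4864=-168.12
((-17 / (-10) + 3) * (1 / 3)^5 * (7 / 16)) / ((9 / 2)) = 329 / 174960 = 0.00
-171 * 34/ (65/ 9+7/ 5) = -130815/ 194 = -674.30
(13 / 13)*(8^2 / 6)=32 / 3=10.67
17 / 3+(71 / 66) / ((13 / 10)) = 2786 / 429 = 6.49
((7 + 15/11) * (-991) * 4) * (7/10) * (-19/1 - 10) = 37015832/55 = 673015.13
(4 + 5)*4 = 36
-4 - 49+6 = -47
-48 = -48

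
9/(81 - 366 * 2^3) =-3/949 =-0.00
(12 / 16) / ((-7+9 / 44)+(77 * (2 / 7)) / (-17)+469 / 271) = -152031 / 1289009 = -0.12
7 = 7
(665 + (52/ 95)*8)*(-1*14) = -890274/ 95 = -9371.31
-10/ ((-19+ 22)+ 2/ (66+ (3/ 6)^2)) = -2650/ 803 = -3.30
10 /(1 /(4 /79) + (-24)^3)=-40 /55217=-0.00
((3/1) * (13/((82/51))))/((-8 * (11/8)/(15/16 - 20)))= 606645/14432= 42.03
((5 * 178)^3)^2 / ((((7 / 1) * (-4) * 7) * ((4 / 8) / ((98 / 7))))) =-496981290961000000 / 7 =-70997327280142857.14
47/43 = 1.09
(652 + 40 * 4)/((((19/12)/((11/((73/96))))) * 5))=10289664/6935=1483.73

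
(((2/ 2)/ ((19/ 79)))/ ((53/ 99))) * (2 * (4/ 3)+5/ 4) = 122529/ 4028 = 30.42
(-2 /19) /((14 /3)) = -3 /133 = -0.02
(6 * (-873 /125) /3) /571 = -1746 /71375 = -0.02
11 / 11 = 1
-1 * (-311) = 311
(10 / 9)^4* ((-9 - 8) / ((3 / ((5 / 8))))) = -106250 / 19683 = -5.40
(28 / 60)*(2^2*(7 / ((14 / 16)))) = 224 / 15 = 14.93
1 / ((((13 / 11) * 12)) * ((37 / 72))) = 66 / 481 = 0.14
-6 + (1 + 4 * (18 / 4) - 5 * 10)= -37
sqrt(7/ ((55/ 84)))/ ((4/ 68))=238* sqrt(165)/ 55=55.58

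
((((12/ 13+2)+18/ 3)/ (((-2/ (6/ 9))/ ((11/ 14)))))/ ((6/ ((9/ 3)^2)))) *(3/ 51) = -319/ 1547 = -0.21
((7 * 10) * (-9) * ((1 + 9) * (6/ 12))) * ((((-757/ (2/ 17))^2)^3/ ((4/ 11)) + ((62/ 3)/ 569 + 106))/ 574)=-6396704297844374388859424652075/ 5972224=-1071075749644416282587429.00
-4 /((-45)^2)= -4 /2025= -0.00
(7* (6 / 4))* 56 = 588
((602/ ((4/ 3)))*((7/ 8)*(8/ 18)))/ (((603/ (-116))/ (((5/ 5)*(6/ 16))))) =-61103/ 4824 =-12.67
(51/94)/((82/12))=153/1927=0.08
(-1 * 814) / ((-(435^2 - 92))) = 814 / 189133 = 0.00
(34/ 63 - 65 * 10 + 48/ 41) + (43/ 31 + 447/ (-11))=-605586284/ 880803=-687.54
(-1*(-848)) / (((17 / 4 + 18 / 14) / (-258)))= -6125952 / 155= -39522.27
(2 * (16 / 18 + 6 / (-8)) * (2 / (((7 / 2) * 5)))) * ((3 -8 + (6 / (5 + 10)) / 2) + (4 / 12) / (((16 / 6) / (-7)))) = -227 / 1260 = -0.18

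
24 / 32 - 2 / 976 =365 / 488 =0.75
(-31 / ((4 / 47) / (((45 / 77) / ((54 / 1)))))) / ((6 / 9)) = -7285 / 1232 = -5.91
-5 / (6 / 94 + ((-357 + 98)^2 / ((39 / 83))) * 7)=-9165 / 1831780984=-0.00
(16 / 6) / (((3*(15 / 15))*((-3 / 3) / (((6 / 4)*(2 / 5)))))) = -8 / 15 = -0.53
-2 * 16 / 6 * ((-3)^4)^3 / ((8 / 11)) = -3897234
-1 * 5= -5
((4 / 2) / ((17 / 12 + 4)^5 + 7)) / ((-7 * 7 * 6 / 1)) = -82944 / 56939590001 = -0.00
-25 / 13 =-1.92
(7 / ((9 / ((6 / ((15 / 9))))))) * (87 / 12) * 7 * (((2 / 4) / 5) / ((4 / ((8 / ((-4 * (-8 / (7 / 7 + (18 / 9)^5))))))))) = 46893 / 1600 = 29.31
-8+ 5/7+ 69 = 432/7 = 61.71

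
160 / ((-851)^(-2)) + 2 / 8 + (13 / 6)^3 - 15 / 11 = 275312273681 / 2376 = 115872169.06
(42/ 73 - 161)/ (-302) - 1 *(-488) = 10770159/ 22046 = 488.53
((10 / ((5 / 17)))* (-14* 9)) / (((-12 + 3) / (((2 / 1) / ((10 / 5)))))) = 476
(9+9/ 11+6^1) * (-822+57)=-12100.91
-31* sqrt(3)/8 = -6.71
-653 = -653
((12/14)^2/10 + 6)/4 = 372/245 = 1.52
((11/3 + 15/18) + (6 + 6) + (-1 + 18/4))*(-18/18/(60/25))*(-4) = 100/3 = 33.33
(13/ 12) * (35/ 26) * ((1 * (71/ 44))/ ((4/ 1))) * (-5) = -12425/ 4224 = -2.94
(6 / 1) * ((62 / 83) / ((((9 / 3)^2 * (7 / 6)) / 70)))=2480 / 83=29.88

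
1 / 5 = 0.20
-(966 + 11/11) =-967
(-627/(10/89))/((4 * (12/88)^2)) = -2250721/30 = -75024.03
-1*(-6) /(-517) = -0.01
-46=-46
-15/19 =-0.79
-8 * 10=-80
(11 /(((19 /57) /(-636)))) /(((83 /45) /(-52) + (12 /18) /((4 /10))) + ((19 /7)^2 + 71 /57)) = -45723197520 /22317307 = -2048.78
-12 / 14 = -6 / 7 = -0.86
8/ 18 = 4/ 9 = 0.44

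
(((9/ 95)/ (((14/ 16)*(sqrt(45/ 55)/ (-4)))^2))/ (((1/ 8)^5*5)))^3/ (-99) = -4571250755417816566857728/ 113477975296875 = -40283154008.16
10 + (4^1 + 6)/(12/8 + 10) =250/23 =10.87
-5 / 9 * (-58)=32.22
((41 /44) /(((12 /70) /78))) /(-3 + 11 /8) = -2870 /11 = -260.91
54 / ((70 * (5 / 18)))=486 / 175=2.78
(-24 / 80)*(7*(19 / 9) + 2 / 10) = -337 / 75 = -4.49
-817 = -817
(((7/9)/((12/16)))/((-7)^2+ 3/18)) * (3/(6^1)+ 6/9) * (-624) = -40768/2655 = -15.36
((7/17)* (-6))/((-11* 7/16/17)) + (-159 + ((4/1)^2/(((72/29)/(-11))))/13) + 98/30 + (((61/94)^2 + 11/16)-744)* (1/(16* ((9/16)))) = -53448657851/227438640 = -235.00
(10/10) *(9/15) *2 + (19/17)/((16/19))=3437/1360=2.53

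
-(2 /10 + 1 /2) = -7 /10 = -0.70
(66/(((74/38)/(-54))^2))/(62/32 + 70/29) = 10745716608/921337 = 11663.18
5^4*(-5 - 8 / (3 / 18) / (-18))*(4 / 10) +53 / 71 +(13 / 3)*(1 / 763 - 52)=-131301458 / 162519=-807.91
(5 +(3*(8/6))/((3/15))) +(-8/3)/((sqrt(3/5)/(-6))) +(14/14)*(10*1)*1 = 16*sqrt(15)/3 +35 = 55.66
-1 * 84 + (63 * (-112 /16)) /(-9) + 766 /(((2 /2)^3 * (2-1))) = 731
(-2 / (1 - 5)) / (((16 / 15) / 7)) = 105 / 32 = 3.28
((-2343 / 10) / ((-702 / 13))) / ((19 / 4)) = 781 / 855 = 0.91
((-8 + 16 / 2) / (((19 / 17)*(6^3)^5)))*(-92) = 0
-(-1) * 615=615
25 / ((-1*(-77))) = 0.32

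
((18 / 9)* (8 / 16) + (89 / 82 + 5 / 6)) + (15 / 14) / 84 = 2.93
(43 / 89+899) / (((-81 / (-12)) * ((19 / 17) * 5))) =5443672 / 228285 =23.85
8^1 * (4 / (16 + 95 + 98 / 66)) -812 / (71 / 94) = -8851705 / 8236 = -1074.76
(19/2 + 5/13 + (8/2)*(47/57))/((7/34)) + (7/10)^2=4781009/74100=64.52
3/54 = 0.06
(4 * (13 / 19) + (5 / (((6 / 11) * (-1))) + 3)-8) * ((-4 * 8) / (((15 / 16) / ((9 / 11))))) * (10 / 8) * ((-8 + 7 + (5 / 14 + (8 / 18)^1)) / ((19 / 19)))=-1042400 / 13167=-79.17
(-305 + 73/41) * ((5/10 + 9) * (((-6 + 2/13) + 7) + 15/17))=-53146800/9061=-5865.45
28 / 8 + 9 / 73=529 / 146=3.62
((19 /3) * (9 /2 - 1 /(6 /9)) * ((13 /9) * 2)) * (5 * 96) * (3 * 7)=553280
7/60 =0.12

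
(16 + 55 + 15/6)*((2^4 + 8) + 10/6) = 3773/2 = 1886.50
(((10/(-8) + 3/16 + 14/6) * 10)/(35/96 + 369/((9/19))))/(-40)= -61/149638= -0.00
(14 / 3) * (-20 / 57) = -280 / 171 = -1.64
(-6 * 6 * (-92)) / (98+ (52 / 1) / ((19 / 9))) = 27.01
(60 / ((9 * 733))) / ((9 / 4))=80 / 19791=0.00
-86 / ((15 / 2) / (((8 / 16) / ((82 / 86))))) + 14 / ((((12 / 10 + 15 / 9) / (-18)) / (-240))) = 557768986 / 26445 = 21091.66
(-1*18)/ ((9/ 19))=-38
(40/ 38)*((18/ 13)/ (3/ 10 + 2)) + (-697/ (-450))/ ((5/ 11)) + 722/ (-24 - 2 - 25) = -2198105641/ 217298250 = -10.12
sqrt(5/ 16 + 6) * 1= sqrt(101)/ 4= 2.51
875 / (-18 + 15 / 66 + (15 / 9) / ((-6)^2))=-1039500 / 21059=-49.36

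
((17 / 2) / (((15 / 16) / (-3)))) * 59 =-8024 / 5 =-1604.80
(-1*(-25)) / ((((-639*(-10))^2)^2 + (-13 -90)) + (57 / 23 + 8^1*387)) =575 / 38346988979498896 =0.00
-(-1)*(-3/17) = -3/17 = -0.18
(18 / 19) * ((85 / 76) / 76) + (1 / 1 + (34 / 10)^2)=17248933 / 1371800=12.57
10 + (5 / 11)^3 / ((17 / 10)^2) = 3859090 / 384659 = 10.03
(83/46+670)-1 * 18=30075/46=653.80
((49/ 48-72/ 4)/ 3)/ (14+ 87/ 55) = -44825/ 123408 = -0.36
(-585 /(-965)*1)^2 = 0.37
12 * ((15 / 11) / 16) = 1.02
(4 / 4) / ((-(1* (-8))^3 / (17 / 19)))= 17 / 9728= 0.00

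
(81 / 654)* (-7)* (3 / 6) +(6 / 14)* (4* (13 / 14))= 24747 / 21364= 1.16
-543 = -543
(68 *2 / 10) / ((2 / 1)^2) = 17 / 5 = 3.40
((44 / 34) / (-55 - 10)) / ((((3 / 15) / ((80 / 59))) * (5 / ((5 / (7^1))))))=-1760 / 91273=-0.02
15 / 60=1 / 4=0.25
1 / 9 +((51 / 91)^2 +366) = 366.43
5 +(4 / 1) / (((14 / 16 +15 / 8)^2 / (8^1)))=1117 / 121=9.23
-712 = -712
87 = 87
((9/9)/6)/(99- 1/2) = 0.00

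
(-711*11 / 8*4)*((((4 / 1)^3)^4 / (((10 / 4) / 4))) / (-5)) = 524858425344 / 25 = 20994337013.76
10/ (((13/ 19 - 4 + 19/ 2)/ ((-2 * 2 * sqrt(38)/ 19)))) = -16 * sqrt(38)/ 47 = -2.10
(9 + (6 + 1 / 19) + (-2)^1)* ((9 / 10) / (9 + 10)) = 1116 / 1805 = 0.62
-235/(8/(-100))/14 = 5875/28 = 209.82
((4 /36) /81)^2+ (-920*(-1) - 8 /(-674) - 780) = 25075512481 /179095617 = 140.01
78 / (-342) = -13 / 57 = -0.23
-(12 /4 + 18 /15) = -21 /5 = -4.20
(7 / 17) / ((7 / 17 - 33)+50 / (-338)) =-1183 / 94051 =-0.01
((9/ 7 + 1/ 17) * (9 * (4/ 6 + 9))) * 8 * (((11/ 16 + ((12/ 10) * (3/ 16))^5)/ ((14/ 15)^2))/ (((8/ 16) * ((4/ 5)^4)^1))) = 1379235884175/ 382140416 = 3609.24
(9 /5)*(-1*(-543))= 4887 /5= 977.40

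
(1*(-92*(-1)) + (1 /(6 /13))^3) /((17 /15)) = 110345 /1224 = 90.15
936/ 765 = 104/ 85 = 1.22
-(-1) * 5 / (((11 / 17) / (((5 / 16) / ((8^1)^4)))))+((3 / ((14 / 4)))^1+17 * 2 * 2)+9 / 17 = 5952488847 / 85786624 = 69.39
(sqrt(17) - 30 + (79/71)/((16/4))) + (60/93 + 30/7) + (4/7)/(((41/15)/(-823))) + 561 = sqrt(17) + 920123611/2526748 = 368.28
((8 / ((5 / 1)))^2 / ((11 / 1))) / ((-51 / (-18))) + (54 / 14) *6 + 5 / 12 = 9284081 / 392700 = 23.64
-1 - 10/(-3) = 7/3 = 2.33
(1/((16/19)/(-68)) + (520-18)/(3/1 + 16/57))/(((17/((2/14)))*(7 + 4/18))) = 97299/1157156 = 0.08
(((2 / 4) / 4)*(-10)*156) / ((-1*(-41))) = -195 / 41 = -4.76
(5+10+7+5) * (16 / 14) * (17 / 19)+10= 5002 / 133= 37.61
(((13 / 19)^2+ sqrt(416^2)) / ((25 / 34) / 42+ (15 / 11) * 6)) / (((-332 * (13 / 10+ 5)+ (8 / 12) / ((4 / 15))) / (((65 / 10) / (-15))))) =157441284 / 14943491393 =0.01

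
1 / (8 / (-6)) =-3 / 4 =-0.75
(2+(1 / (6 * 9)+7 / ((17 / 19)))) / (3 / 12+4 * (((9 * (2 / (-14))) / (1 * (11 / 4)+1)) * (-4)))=1.72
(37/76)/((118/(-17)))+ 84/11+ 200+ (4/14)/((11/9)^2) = 1578104277/7595896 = 207.76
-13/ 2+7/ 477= -6187/ 954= -6.49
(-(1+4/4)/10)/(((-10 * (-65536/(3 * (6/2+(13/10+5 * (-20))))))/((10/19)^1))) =2871/62259200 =0.00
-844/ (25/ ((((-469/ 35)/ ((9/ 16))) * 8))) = 7238144/ 1125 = 6433.91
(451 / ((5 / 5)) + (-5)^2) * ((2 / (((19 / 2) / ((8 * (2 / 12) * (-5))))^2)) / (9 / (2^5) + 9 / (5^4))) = 30464000000 / 19211337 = 1585.73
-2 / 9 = -0.22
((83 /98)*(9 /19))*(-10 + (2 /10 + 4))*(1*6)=-64989 /4655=-13.96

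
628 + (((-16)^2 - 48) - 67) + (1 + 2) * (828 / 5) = 6329 / 5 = 1265.80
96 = 96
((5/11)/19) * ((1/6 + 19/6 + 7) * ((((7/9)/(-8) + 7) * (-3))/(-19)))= 77035/285912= 0.27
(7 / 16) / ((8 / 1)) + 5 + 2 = 7.05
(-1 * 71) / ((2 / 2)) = -71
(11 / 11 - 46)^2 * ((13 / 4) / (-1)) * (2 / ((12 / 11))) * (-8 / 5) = 19305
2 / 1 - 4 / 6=4 / 3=1.33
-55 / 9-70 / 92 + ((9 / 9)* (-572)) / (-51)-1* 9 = -32771 / 7038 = -4.66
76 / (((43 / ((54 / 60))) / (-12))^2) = 221616 / 46225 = 4.79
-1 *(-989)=989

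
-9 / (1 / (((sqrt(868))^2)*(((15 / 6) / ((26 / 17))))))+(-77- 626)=-13472.62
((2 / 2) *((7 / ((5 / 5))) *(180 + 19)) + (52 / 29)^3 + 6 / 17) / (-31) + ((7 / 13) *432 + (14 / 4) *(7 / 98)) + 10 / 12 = 378087488047 / 2005068468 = 188.57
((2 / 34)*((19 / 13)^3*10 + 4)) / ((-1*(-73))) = 77378 / 2726477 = 0.03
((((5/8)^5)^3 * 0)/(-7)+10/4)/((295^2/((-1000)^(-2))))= 1/34810000000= 0.00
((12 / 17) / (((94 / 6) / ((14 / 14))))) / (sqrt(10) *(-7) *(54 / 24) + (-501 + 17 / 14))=-7052976 / 77457946787 + 222264 *sqrt(10) / 77457946787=-0.00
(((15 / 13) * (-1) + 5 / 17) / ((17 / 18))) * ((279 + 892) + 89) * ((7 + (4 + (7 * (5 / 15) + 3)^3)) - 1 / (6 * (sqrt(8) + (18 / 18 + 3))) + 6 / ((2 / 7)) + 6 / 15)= -792980580 / 3757 - 179550 * sqrt(2) / 3757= -211135.08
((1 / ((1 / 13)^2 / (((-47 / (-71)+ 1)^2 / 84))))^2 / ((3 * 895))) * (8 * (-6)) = -0.55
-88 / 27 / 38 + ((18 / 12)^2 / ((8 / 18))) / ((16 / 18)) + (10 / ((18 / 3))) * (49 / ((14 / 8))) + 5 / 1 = 57.28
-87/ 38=-2.29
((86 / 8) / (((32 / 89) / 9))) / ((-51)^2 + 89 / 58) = 0.10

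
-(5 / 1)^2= -25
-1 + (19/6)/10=-41/60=-0.68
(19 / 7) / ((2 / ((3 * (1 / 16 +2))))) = 8.40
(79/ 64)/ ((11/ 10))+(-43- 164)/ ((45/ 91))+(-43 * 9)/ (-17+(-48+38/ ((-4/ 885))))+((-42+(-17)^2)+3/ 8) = -170.06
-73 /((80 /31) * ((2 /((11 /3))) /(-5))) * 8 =24893 /12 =2074.42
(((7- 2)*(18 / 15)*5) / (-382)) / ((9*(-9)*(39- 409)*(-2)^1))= 0.00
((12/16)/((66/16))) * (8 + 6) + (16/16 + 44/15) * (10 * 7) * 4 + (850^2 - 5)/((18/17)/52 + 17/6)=1443308171/5676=254282.62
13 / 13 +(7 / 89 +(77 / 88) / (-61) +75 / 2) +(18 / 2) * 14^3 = 1074271597 / 43432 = 24734.56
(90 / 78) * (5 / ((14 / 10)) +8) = 1215 / 91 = 13.35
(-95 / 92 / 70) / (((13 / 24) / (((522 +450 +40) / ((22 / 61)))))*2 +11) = -183 / 136465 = -0.00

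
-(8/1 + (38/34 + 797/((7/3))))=-41732/119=-350.69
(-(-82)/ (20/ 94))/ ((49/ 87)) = 167649/ 245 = 684.28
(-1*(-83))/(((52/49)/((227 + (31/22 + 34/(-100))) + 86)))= 351262723/14300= 24563.83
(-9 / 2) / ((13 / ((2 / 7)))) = -0.10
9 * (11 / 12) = 8.25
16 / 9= 1.78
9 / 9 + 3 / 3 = 2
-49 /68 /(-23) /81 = 49 /126684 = 0.00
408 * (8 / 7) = 466.29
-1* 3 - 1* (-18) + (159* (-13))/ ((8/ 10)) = -10275/ 4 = -2568.75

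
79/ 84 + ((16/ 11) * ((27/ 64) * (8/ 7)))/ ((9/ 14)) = 2.03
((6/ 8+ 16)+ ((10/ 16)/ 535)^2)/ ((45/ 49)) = 601393121/ 32973120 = 18.24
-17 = -17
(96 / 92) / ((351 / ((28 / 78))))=112 / 104949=0.00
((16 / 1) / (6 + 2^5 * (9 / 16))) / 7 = 2 / 21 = 0.10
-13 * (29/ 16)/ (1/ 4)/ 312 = -29/ 96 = -0.30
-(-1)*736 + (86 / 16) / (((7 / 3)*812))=33467521 / 45472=736.00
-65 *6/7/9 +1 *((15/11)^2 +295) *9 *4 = 27139790/2541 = 10680.75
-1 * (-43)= 43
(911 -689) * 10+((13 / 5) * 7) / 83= 921391 / 415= 2220.22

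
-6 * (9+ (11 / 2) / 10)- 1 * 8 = -653 / 10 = -65.30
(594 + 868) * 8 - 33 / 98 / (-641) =734719361 / 62818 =11696.00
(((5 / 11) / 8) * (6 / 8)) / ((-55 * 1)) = -3 / 3872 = -0.00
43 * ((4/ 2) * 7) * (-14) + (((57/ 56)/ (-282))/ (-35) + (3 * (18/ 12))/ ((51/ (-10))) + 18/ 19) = -501542359383/ 59509520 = -8427.93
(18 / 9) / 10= 1 / 5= 0.20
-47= -47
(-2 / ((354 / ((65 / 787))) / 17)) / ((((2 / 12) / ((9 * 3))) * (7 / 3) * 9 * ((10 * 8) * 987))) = -663 / 855481592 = -0.00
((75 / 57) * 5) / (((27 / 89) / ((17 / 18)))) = 189125 / 9234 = 20.48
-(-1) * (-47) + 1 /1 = -46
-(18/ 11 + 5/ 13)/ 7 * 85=-24565/ 1001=-24.54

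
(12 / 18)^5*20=640 / 243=2.63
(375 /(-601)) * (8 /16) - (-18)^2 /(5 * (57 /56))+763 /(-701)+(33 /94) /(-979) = -10892920382069 /167418697885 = -65.06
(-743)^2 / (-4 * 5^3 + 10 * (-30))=-690.06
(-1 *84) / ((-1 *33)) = 28 / 11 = 2.55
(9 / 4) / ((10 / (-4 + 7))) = 27 / 40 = 0.68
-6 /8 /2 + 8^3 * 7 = 28669 /8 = 3583.62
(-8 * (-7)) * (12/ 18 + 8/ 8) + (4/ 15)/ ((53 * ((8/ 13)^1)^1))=49471/ 530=93.34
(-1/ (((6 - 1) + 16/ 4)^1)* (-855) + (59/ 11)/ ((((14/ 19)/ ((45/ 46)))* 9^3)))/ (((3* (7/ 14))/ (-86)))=-2344230355/ 430353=-5447.23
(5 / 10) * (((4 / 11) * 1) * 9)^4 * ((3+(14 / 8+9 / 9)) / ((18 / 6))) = 1609632 / 14641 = 109.94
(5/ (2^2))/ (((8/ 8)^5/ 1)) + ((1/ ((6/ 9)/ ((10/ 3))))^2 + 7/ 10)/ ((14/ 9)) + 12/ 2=23.77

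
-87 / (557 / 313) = -27231 / 557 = -48.89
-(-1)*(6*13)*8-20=604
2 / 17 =0.12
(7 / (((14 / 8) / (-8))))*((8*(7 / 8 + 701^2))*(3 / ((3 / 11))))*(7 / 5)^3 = -94927834848 / 25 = -3797113393.92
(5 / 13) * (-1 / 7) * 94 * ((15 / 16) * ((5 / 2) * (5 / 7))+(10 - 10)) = -88125 / 10192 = -8.65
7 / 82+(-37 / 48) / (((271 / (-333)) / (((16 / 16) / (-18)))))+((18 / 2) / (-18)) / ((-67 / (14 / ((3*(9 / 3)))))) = 9509191 / 214397856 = 0.04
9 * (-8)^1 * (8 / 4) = -144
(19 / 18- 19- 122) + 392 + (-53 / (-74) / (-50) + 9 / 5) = 8452913 / 33300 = 253.84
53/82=0.65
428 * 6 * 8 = 20544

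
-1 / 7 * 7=-1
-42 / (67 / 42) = -1764 / 67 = -26.33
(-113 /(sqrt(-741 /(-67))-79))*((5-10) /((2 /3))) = -8971635 /834812-1695*sqrt(49647) /834812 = -11.20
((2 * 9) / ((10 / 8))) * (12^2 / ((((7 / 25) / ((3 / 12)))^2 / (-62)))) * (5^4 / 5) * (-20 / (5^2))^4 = -257126400 / 49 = -5247477.55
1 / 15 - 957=-14354 / 15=-956.93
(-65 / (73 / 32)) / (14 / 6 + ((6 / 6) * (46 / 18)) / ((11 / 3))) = -9.40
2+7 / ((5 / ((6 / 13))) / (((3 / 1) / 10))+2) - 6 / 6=1.18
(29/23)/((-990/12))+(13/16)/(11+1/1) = 12733/242880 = 0.05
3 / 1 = 3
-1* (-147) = 147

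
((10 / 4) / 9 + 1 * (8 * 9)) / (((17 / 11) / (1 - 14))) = -186043 / 306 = -607.98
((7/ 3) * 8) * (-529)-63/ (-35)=-148093/ 15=-9872.87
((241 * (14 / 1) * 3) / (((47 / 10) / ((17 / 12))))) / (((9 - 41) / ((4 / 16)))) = -143395 / 6016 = -23.84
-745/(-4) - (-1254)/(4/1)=1999/4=499.75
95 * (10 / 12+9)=5605 / 6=934.17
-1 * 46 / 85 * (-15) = 138 / 17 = 8.12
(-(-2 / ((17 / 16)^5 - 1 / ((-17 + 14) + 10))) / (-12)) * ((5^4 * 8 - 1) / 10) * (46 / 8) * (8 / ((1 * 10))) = -210983714816 / 666781725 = -316.42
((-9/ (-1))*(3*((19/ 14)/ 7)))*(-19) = -9747/ 98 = -99.46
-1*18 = -18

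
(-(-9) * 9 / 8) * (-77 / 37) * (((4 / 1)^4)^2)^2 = -90499023733.62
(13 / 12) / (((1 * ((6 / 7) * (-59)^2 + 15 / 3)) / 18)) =0.01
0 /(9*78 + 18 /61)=0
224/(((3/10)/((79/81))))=176960/243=728.23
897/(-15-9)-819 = -6851/8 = -856.38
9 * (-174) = -1566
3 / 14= 0.21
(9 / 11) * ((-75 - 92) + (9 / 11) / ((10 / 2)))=-82584 / 605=-136.50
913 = 913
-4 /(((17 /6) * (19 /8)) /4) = -768 /323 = -2.38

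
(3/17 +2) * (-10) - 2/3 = -1144/51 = -22.43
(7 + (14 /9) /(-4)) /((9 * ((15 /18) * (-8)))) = -119 /1080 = -0.11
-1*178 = -178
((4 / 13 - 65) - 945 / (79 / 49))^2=446763907216 / 1054729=423581.70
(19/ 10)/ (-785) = -19/ 7850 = -0.00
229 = 229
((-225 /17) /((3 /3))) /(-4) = 225 /68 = 3.31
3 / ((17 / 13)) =39 / 17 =2.29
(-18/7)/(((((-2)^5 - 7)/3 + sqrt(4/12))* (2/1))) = 9* sqrt(3)/3542 + 351/3542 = 0.10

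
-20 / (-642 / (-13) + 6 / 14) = -1820 / 4533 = -0.40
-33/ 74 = -0.45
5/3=1.67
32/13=2.46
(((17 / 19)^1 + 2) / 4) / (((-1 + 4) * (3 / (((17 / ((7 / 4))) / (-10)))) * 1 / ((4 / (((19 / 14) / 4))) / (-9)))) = 2992 / 29241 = 0.10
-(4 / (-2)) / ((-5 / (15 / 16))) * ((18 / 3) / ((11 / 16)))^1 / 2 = -18 / 11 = -1.64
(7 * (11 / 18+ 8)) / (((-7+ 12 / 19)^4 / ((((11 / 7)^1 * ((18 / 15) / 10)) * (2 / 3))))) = 4039951 / 876922695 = 0.00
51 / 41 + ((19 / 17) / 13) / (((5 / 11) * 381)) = 21479824 / 17261205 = 1.24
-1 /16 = -0.06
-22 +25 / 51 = -1097 / 51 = -21.51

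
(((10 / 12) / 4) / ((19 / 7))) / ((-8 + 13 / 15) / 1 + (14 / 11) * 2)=-1925 / 115064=-0.02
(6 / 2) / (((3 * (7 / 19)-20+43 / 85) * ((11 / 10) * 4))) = -24225 / 653356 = -0.04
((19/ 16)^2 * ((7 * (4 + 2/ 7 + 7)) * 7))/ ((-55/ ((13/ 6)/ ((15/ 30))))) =-2595229/ 42240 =-61.44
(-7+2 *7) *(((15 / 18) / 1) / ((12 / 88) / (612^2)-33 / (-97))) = 44404272 / 2589707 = 17.15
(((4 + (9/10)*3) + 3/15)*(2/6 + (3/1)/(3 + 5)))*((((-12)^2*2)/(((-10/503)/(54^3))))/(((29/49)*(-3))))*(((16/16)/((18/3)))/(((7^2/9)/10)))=278720255448/145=1922208658.26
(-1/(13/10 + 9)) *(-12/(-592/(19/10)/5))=-285/15244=-0.02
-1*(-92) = 92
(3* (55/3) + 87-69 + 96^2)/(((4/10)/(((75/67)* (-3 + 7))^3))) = 627007500000/300763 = 2084722.85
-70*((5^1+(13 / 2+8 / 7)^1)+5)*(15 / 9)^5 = -3859375 / 243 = -15882.20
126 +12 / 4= 129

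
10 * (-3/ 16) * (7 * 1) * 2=-105/ 4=-26.25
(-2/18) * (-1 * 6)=2/3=0.67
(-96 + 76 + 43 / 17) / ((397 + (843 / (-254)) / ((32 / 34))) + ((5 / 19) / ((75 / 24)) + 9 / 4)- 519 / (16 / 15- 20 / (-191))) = 96204572640 / 260243375059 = 0.37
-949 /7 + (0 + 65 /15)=-2756 /21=-131.24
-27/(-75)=0.36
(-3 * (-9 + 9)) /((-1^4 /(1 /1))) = 0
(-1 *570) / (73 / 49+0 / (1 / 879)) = -27930 / 73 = -382.60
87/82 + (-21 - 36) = -4587/82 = -55.94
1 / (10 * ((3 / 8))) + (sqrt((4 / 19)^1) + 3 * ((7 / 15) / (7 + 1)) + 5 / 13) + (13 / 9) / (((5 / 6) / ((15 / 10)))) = 2 * sqrt(19) / 19 + 1069 / 312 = 3.89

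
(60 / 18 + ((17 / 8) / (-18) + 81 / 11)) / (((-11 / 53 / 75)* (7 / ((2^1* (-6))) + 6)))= -341585 / 484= -705.75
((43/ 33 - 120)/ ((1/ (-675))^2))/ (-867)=198298125/ 3179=62377.52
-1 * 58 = -58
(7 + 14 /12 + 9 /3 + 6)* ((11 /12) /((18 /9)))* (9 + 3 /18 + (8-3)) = 96305 /864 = 111.46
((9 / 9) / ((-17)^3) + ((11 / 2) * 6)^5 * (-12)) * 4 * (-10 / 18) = 46145324594180 / 44217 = 1043610480.00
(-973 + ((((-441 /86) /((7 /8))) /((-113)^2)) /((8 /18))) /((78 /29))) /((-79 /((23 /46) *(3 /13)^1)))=41670907341 /29322374068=1.42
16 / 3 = 5.33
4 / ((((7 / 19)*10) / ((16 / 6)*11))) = 3344 / 105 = 31.85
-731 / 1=-731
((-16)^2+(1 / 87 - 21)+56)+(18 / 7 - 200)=56992 / 609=93.58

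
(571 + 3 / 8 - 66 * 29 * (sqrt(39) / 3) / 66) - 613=-101.99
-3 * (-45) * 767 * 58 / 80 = 600561 / 8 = 75070.12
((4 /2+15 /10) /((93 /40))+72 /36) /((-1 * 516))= -163 /23994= -0.01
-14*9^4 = -91854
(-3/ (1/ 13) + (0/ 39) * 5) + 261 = 222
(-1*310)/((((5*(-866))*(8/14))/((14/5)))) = 1519/4330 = 0.35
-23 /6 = -3.83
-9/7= -1.29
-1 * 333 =-333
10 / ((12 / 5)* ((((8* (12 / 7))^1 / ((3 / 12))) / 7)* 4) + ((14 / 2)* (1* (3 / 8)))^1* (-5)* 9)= -19600 / 84069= -0.23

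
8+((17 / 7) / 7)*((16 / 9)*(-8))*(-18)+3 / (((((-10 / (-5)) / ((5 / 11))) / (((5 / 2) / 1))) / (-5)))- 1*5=179581 / 2156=83.29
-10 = -10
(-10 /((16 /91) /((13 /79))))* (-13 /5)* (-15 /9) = -40.56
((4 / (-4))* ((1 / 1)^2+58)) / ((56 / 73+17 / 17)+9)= -4307 / 786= -5.48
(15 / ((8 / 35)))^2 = 275625 / 64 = 4306.64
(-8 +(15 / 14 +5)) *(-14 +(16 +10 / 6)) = -99 / 14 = -7.07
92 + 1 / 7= 92.14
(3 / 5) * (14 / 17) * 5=42 / 17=2.47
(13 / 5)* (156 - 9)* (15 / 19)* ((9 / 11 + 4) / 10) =303849 / 2090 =145.38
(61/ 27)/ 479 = 61/ 12933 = 0.00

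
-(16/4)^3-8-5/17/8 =-9797/136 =-72.04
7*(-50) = -350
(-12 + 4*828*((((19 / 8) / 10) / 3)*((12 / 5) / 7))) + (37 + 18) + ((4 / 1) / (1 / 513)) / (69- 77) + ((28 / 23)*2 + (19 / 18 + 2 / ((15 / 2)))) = -4341416 / 36225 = -119.85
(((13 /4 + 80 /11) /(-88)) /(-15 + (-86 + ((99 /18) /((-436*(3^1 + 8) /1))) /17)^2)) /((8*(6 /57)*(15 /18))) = -30205458373 /1308400832891900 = -0.00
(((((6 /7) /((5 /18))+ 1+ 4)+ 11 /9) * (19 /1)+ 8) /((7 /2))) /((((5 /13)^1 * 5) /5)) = 1513928 /11025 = 137.32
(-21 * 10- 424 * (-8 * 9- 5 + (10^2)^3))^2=179748493628223844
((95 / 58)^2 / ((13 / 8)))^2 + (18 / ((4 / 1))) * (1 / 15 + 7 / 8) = 66585035771 / 9562439120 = 6.96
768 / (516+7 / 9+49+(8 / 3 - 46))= 3456 / 2351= 1.47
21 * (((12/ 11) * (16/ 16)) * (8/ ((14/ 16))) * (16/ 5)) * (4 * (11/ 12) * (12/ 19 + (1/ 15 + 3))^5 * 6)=10655970217533636608/ 1044604265625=10200963.72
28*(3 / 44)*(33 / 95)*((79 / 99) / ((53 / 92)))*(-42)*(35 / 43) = -14957544 / 476311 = -31.40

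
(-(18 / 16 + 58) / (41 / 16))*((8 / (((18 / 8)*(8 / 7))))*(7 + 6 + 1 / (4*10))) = -934.98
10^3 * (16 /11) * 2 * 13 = 416000 /11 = 37818.18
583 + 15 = 598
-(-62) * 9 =558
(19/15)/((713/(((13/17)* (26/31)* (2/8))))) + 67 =755262721/11272530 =67.00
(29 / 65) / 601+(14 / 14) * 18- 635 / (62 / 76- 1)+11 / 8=7583494749 / 2187640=3466.52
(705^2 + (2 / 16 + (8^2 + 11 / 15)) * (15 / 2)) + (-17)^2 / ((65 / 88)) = 517818807 / 1040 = 497902.70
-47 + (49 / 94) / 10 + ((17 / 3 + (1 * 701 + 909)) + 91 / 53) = 234717331 / 149460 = 1570.44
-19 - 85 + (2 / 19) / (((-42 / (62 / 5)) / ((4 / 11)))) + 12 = -2019188 / 21945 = -92.01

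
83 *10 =830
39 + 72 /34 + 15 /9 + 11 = 2743 /51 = 53.78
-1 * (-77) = 77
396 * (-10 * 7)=-27720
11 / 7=1.57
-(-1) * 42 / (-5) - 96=-522 / 5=-104.40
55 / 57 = 0.96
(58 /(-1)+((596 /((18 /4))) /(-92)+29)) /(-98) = 6301 /20286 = 0.31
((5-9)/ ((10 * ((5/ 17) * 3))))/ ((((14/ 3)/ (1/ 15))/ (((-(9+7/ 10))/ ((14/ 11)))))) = 18139/ 367500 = 0.05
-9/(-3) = 3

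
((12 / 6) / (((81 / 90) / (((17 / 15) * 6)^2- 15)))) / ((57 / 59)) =184316 / 2565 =71.86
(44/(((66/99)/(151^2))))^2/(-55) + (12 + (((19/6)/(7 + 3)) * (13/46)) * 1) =-22728566652085/552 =-41174939587.11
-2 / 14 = -1 / 7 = -0.14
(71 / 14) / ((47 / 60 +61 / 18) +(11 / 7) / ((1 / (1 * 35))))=6390 / 74557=0.09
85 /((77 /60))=5100 /77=66.23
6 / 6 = 1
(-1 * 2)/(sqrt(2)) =-sqrt(2) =-1.41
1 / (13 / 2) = 0.15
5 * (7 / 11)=35 / 11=3.18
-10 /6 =-5 /3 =-1.67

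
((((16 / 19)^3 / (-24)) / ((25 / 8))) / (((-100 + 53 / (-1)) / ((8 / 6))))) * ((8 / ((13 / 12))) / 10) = 262144 / 5115956625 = 0.00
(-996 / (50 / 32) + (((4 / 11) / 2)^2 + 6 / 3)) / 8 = -961053 / 12100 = -79.43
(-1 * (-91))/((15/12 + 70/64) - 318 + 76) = -2912/7669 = -0.38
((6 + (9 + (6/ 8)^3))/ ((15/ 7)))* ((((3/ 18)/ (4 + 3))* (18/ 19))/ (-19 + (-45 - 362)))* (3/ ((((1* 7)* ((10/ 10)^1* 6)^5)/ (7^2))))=-2303/ 2237829120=-0.00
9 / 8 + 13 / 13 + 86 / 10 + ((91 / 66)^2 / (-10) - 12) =-3191 / 2178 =-1.47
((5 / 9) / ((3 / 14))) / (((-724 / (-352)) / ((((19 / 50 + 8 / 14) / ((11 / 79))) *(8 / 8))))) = 23384 / 2715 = 8.61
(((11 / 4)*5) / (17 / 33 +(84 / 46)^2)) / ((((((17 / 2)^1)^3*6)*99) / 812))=4725028 / 594320697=0.01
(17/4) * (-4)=-17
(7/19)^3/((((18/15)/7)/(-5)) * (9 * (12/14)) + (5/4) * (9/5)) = 1680700/66731211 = 0.03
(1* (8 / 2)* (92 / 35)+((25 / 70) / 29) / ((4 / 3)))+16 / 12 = 288833 / 24360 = 11.86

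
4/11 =0.36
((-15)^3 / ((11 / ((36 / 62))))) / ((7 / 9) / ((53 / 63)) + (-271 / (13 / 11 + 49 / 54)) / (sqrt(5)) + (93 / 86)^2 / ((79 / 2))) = 107006177719961792544487500 / 2117815288474651828962816191 + 264497060529533341143198000* sqrt(5) / 192528662588604711723892381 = 3.12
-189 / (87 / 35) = -2205 / 29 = -76.03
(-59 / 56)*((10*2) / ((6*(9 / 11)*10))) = -649 / 1512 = -0.43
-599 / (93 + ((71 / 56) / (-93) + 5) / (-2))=-6.62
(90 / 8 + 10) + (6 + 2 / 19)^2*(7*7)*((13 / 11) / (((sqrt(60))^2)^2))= 78088243 / 3573900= 21.85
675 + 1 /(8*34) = 183601 /272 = 675.00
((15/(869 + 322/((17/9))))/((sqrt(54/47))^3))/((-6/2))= -3995*sqrt(282)/17176212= -0.00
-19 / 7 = -2.71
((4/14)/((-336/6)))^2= 1/38416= 0.00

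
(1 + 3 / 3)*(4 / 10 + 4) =44 / 5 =8.80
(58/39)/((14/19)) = 551/273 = 2.02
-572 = -572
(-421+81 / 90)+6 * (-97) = -10021 / 10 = -1002.10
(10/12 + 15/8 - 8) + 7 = 41/24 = 1.71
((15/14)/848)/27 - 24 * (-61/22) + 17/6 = 81542887/1175328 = 69.38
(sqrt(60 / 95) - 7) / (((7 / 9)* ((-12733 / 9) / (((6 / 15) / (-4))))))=-81 / 127330+ 81* sqrt(57) / 8467445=-0.00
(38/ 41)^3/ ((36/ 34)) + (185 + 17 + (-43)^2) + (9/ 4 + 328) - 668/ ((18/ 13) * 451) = 7220234055/ 3032524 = 2380.93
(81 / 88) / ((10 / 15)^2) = 729 / 352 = 2.07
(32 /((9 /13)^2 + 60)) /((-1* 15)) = -5408 /153315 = -0.04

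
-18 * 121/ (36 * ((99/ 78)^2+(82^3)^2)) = -40898/ 205508509883713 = -0.00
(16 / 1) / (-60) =-4 / 15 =-0.27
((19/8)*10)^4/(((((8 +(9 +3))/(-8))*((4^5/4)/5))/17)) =-42256.49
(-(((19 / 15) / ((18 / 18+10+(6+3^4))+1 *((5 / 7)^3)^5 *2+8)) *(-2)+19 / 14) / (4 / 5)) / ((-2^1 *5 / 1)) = 35228881377904901 / 211387073188287360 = 0.17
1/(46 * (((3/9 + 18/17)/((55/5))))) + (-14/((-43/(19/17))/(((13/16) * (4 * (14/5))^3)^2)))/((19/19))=17687761584463939/37303843750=474153.86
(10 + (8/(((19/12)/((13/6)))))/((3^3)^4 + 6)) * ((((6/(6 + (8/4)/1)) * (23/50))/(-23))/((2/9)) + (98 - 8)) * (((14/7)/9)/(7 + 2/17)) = 44552984753/1586748900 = 28.08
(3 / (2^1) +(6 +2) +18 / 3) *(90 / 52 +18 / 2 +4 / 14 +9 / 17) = 1107413 / 6188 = 178.96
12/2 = 6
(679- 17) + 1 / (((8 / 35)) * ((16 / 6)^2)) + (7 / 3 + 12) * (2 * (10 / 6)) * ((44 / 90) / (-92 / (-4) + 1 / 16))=10155611515 / 15303168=663.63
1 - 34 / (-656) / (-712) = 233519 / 233536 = 1.00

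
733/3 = 244.33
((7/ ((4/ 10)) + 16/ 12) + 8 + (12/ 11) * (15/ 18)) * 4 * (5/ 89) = 18310/ 2937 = 6.23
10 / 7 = 1.43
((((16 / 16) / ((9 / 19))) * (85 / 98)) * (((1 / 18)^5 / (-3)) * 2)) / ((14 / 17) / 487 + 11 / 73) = -976052705 / 230218149448224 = -0.00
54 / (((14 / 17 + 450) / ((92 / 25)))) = 10557 / 23950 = 0.44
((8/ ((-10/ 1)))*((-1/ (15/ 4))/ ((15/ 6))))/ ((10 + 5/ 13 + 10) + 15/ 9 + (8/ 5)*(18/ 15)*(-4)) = 104/ 17515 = 0.01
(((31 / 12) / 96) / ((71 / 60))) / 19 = 155 / 129504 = 0.00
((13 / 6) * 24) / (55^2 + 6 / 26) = 169 / 9832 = 0.02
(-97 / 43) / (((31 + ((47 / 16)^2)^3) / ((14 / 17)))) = -22783459328 / 8259794897275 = -0.00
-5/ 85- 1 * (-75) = 1274/ 17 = 74.94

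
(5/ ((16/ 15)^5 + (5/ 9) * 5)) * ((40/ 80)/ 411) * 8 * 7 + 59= 25561155433/ 432639287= 59.08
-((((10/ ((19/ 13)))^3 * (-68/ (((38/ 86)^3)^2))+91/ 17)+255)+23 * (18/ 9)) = 16052887461632834968/ 5485690862243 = 2926320.11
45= 45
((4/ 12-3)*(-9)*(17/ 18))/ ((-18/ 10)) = -340/ 27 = -12.59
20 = 20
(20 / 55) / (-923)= -4 / 10153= -0.00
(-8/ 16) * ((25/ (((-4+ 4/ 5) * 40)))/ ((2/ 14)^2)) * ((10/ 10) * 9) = 11025/ 256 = 43.07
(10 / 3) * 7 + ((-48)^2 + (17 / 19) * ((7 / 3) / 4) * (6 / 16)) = 4245413 / 1824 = 2327.53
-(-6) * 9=54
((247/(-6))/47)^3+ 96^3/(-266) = -9922446345283/2982627144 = -3326.75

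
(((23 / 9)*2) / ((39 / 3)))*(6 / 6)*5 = 230 / 117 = 1.97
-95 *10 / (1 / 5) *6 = -28500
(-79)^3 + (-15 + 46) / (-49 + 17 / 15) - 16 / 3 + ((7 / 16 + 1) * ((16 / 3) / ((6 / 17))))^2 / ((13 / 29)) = -743945615987 / 1512108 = -491992.38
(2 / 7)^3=8 / 343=0.02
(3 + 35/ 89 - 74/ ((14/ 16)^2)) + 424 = 1442358/ 4361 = 330.74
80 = 80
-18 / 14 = -9 / 7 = -1.29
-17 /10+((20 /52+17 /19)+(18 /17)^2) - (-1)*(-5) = -3069141 /713830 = -4.30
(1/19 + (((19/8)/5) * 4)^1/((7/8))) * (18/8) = 13311/2660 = 5.00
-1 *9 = -9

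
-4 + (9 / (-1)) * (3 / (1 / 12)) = -328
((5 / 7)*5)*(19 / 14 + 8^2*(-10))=-223525 / 98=-2280.87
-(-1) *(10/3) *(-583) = -5830/3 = -1943.33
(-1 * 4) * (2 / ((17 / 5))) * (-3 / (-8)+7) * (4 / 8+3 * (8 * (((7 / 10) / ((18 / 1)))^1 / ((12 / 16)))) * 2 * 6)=-27317 / 102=-267.81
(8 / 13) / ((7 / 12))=1.05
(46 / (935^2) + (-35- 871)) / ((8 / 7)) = -1386083657 / 1748450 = -792.75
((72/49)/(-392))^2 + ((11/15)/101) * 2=126948337/8733673515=0.01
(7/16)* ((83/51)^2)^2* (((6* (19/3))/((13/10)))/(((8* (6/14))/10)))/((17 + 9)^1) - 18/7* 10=-12024404835395/768310347168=-15.65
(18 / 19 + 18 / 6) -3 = 18 / 19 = 0.95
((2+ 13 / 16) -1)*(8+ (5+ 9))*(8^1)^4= 163328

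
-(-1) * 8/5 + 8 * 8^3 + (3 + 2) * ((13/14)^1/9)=2581813/630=4098.12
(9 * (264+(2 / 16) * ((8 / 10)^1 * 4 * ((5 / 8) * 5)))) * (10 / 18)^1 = 5305 / 4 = 1326.25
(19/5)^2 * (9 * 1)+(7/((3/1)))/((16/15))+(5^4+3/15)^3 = 488750414311/2000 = 244375207.16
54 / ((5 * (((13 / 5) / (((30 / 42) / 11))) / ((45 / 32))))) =6075 / 16016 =0.38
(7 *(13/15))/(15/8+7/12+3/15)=2.28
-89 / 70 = -1.27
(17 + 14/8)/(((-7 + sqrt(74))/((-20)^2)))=2100 + 300*sqrt(74)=4680.70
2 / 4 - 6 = -11 / 2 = -5.50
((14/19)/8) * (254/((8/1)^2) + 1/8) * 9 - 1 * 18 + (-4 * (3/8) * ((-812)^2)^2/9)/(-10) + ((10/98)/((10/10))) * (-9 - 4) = 12951610503449507/1787520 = 7245575156.33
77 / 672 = 11 / 96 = 0.11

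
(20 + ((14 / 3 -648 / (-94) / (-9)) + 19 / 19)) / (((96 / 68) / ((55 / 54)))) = 3282785 / 182736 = 17.96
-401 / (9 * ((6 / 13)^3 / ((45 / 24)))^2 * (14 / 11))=-532276362475 / 41803776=-12732.73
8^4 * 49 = 200704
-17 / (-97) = 17 / 97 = 0.18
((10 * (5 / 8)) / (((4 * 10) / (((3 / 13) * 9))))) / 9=15 / 416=0.04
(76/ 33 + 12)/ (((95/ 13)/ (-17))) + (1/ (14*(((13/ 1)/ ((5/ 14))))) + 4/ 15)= -87880391/ 2662660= -33.00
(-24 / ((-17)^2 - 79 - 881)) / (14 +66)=3 / 6710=0.00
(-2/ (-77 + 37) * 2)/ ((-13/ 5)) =-1/ 26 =-0.04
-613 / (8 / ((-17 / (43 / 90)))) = 468945 / 172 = 2726.42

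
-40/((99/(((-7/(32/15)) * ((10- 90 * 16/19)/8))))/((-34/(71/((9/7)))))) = 796875/118712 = 6.71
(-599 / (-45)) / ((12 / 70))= 4193 / 54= 77.65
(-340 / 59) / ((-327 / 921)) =104380 / 6431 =16.23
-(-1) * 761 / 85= 761 / 85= 8.95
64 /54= 32 /27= 1.19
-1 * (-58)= 58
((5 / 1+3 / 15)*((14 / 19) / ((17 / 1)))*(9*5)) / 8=819 / 646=1.27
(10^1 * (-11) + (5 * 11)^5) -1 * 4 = 503284261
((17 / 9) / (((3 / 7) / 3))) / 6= 119 / 54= 2.20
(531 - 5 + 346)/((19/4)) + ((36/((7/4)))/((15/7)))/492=715116/3895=183.60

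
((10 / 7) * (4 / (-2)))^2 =400 / 49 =8.16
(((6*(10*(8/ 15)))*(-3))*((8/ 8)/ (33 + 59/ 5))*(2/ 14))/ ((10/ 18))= -27/ 49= -0.55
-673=-673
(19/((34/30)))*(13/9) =1235/51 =24.22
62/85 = 0.73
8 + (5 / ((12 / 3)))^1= 37 / 4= 9.25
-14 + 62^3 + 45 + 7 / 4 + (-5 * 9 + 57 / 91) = 86747161 / 364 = 238316.38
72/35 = 2.06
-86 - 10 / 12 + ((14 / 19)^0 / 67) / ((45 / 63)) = -174493 / 2010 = -86.81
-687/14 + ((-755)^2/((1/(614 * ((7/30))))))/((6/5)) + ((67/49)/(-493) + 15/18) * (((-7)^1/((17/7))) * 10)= 35933021547211/528003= 68054578.38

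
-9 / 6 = -3 / 2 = -1.50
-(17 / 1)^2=-289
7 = 7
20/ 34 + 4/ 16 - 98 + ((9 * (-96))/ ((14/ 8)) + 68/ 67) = -589.86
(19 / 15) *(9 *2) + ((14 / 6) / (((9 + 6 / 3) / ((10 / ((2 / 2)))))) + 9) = 5597 / 165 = 33.92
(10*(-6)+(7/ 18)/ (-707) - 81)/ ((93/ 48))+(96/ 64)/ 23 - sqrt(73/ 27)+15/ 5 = -2914823/ 41814 - sqrt(219)/ 9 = -71.35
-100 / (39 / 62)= -6200 / 39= -158.97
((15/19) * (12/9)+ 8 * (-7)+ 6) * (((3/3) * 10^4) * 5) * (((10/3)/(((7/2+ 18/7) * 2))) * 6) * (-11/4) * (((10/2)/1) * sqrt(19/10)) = 1790250000 * sqrt(190)/323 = 76399050.40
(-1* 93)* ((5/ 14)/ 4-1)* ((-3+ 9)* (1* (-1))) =-14229/ 28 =-508.18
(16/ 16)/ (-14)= -1/ 14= -0.07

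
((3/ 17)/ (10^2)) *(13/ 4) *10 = 39/ 680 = 0.06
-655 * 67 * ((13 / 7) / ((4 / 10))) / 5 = -570505 / 14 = -40750.36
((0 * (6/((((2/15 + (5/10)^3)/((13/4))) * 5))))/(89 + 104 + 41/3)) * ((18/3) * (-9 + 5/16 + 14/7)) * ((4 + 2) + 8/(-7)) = 0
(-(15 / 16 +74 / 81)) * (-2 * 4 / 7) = 2399 / 1134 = 2.12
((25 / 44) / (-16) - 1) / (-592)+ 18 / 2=3751641 / 416768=9.00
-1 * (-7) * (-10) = -70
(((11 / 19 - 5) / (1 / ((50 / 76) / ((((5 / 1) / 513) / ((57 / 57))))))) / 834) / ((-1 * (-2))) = -945 / 5282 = -0.18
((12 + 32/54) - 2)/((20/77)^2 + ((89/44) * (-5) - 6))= -6782776/10274877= -0.66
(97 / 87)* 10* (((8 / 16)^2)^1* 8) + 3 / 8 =15781 / 696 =22.67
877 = 877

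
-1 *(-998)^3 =994011992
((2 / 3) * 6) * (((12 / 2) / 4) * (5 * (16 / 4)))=120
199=199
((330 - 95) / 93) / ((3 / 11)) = 2585 / 279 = 9.27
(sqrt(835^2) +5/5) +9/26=21745/26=836.35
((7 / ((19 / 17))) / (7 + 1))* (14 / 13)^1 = 833 / 988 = 0.84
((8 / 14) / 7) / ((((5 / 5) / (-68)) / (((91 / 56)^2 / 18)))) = -2873 / 3528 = -0.81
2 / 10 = 1 / 5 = 0.20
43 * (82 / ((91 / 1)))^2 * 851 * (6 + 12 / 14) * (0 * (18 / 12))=0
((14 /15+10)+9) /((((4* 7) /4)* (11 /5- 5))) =-299 /294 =-1.02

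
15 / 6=5 / 2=2.50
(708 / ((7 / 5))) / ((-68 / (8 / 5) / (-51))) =4248 / 7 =606.86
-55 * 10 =-550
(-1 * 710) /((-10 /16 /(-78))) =-88608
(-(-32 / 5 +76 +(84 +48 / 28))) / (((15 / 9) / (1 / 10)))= -8154 / 875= -9.32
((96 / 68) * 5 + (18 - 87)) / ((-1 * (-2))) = -1053 / 34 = -30.97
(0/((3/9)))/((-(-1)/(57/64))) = 0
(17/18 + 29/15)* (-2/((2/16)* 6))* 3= -1036/45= -23.02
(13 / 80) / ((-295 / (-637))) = 8281 / 23600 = 0.35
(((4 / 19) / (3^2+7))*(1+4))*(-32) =-40 / 19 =-2.11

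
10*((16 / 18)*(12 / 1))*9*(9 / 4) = 2160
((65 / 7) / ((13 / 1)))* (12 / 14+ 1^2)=65 / 49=1.33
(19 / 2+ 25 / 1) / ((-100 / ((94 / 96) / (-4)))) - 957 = -12248519 / 12800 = -956.92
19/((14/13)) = 247/14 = 17.64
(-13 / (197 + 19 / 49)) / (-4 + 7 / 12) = 49 / 2542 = 0.02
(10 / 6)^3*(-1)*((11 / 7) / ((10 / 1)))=-275 / 378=-0.73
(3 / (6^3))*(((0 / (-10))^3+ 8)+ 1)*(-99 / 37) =-99 / 296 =-0.33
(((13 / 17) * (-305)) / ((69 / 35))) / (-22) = 138775 / 25806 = 5.38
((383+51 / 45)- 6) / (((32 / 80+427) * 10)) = 2836 / 32055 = 0.09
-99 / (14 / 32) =-1584 / 7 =-226.29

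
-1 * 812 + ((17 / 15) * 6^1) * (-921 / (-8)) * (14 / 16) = -20321 / 160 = -127.01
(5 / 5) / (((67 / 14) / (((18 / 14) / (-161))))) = -18 / 10787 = -0.00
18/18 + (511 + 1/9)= 4609/9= 512.11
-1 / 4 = -0.25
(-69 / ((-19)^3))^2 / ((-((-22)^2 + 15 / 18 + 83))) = -28566 / 160285316567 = -0.00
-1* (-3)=3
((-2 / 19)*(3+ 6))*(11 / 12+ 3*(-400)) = 43167 / 38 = 1135.97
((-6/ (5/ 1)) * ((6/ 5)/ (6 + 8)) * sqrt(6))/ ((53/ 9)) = -162 * sqrt(6)/ 9275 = -0.04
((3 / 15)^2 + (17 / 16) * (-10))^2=4481689 / 40000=112.04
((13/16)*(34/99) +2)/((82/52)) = 23465/16236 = 1.45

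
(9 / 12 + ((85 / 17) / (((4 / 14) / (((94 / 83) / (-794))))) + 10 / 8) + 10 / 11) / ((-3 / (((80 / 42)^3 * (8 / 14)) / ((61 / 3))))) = -89206144000 / 477777604689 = -0.19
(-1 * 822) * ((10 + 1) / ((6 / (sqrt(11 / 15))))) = -1507 * sqrt(165) / 15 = -1290.52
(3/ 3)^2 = 1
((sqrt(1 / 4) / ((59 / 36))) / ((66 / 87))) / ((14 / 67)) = 17487 / 9086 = 1.92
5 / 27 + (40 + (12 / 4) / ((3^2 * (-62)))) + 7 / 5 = 348023 / 8370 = 41.58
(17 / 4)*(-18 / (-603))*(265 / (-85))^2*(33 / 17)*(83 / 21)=2564617 / 271082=9.46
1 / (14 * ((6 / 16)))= 4 / 21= 0.19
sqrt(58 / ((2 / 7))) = sqrt(203) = 14.25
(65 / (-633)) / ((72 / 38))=-0.05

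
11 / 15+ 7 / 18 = 101 / 90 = 1.12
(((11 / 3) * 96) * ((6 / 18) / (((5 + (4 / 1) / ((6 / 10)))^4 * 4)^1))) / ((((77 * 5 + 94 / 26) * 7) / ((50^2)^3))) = 9094.45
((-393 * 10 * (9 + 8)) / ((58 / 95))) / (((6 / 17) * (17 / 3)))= -54715.09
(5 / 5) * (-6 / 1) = -6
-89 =-89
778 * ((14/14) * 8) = 6224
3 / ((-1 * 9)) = -1 / 3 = -0.33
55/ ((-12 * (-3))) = 55/ 36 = 1.53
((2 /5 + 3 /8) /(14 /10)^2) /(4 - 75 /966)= 3565 /35364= 0.10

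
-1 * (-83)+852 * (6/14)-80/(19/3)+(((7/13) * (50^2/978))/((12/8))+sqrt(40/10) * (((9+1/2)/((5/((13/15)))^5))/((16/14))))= 2335043596156552363/5350309453125000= 436.43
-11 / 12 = -0.92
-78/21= -26/7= -3.71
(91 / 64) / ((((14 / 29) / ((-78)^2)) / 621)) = 356091957 / 32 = 11127873.66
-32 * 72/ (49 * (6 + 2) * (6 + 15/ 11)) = -352/ 441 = -0.80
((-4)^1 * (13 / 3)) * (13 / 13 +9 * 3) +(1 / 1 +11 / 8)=-11591 / 24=-482.96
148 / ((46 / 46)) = 148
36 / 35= 1.03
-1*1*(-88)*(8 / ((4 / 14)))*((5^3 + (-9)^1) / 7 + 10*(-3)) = -33088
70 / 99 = 0.71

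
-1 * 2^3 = -8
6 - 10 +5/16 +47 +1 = 709/16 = 44.31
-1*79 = -79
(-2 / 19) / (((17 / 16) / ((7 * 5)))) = -1120 / 323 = -3.47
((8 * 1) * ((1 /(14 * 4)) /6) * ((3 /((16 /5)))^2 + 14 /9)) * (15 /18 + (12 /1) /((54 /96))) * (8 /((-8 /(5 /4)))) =-532855 /331776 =-1.61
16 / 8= 2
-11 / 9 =-1.22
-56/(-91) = 8/13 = 0.62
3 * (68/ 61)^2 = 13872/ 3721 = 3.73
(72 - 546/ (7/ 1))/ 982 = -3/ 491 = -0.01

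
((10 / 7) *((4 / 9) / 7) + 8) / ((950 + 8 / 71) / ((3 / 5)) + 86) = 31666 / 6534297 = 0.00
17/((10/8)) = 68/5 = 13.60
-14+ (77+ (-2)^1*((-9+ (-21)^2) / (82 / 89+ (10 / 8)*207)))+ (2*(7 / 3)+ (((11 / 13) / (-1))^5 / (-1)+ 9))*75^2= 16120755869775 / 203097271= 79374.56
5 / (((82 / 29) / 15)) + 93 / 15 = 13417 / 410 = 32.72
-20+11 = -9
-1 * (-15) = 15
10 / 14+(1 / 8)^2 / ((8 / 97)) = 3239 / 3584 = 0.90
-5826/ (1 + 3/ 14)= -81564/ 17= -4797.88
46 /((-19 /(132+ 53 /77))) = -321.25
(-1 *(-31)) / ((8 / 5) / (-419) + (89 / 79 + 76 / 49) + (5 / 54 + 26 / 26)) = 13575713130 / 1649395133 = 8.23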